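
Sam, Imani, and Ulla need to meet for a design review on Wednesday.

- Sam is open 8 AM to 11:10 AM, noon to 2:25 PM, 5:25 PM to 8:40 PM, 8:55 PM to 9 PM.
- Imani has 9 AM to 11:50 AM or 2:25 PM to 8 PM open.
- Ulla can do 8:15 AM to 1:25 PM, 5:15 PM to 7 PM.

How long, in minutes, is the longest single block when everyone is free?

130

Sam ∩ Imani: 09:00-11:10, 17:25-20:00.
Sam ∩ Imani ∩ Ulla: 09:00-11:10, 17:25-19:00.
The longest is 09:00-11:10 at 130 minutes.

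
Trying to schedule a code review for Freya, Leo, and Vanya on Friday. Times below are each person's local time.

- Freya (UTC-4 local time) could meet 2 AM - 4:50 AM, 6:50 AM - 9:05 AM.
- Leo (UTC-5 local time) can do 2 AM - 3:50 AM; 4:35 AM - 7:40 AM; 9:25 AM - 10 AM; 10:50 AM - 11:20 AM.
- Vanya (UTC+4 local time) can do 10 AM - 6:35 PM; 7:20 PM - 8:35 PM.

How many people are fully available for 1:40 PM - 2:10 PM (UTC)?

Freya in UTC: 06:00-08:50, 10:50-13:05 (add 4h to convert from UTC-4).
Leo in UTC: 07:00-08:50, 09:35-12:40, 14:25-15:00, 15:50-16:20 (add 5h to convert from UTC-5).
Vanya in UTC: 06:00-14:35, 15:20-16:35 (subtract 4h to convert from UTC+4).
Vanya can make the full 13:40-14:10 slot — that's 1.

1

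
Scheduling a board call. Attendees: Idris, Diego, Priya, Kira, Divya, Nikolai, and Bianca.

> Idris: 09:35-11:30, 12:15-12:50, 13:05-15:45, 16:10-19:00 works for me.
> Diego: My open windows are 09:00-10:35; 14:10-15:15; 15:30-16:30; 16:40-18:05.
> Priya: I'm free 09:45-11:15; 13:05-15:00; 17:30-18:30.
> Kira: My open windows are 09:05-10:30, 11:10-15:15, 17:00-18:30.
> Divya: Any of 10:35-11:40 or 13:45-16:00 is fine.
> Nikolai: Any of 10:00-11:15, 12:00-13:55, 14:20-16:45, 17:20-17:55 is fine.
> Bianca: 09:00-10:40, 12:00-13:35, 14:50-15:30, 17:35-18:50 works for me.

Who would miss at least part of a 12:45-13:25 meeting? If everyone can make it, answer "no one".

Idris: not fully free for 12:45-13:25. Diego: not fully free for 12:45-13:25. Priya: not fully free for 12:45-13:25. Kira: free for 12:45-13:25. Divya: not fully free for 12:45-13:25. Nikolai: free for 12:45-13:25. Bianca: free for 12:45-13:25.

Diego, Divya, Idris, Priya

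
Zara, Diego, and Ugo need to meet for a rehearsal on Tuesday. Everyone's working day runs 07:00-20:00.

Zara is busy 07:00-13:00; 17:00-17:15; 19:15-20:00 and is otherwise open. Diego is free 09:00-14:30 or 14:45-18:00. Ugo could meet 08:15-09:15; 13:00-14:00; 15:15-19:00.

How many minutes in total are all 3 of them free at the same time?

210

Zara free: 13:00-17:00, 17:15-19:15 (invert busy blocks within the working day).
Diego free: 09:00-14:30, 14:45-18:00.
Ugo free: 08:15-09:15, 13:00-14:00, 15:15-19:00.
Zara ∩ Diego: 13:00-14:30, 14:45-17:00, 17:15-18:00.
Zara ∩ Diego ∩ Ugo: 13:00-14:00, 15:15-17:00, 17:15-18:00.
Those are the intersection windows.
Summing the common windows: 60 + 105 + 45 = 210 minutes.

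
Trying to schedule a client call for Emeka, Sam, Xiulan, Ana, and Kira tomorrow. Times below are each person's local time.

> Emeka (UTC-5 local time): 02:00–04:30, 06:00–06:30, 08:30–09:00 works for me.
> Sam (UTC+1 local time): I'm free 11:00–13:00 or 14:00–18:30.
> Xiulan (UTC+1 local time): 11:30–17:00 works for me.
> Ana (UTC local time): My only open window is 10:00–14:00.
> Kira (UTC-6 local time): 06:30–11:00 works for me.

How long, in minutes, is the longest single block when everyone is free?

30

Emeka in UTC: 07:00-09:30, 11:00-11:30, 13:30-14:00 (add 5h to convert from UTC-5).
Sam in UTC: 10:00-12:00, 13:00-17:30 (subtract 1h to convert from UTC+1).
Xiulan in UTC: 10:30-16:00 (subtract 1h to convert from UTC+1).
Ana in UTC: 10:00-14:00.
Kira in UTC: 12:30-17:00 (add 6h to convert from UTC-6).
Emeka ∩ Sam: 11:00-11:30, 13:30-14:00.
Emeka ∩ Sam ∩ Xiulan: 11:00-11:30, 13:30-14:00.
Emeka ∩ Sam ∩ Xiulan ∩ Ana: 11:00-11:30, 13:30-14:00.
Emeka ∩ Sam ∩ Xiulan ∩ Ana ∩ Kira: 13:30-14:00.
Those are the intersection windows.
The longest is 13:30-14:00 at 30 minutes.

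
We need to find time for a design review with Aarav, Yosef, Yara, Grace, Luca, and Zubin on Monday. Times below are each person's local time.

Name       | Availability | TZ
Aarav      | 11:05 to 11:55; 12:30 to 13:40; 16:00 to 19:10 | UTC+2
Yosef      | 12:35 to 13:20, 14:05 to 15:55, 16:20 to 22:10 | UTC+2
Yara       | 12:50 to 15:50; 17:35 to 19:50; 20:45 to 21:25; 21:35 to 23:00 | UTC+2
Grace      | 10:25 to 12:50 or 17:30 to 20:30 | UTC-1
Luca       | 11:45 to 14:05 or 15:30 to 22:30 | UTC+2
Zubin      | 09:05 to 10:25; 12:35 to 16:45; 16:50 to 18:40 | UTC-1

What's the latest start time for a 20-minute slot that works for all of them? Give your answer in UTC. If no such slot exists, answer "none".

Aarav in UTC: 09:05-09:55, 10:30-11:40, 14:00-17:10 (subtract 2h to convert from UTC+2).
Yosef in UTC: 10:35-11:20, 12:05-13:55, 14:20-20:10 (subtract 2h to convert from UTC+2).
Yara in UTC: 10:50-13:50, 15:35-17:50, 18:45-19:25, 19:35-21:00 (subtract 2h to convert from UTC+2).
Grace in UTC: 11:25-13:50, 18:30-21:30 (add 1h to convert from UTC-1).
Luca in UTC: 09:45-12:05, 13:30-20:30 (subtract 2h to convert from UTC+2).
Zubin in UTC: 10:05-11:25, 13:35-17:45, 17:50-19:40 (add 1h to convert from UTC-1).
Aarav ∩ Yosef: 10:35-11:20, 14:20-17:10.
Aarav ∩ Yosef ∩ Yara: 10:50-11:20, 15:35-17:10.
Aarav ∩ Yosef ∩ Yara ∩ Grace: ∅.
Aarav ∩ Yosef ∩ Yara ∩ Grace ∩ Luca: ∅.
Aarav ∩ Yosef ∩ Yara ∩ Grace ∩ Luca ∩ Zubin: ∅.
There is no time when everyone is free.
No common window is at least 20 minutes long.

none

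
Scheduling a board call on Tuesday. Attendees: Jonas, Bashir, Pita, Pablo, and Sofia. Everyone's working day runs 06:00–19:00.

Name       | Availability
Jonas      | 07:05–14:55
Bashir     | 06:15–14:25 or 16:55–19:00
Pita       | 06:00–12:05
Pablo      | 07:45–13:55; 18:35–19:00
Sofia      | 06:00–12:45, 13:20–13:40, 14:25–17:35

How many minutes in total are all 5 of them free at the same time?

Jonas ∩ Bashir: 07:05-14:25.
Jonas ∩ Bashir ∩ Pita: 07:05-12:05.
Jonas ∩ Bashir ∩ Pita ∩ Pablo: 07:45-12:05.
Jonas ∩ Bashir ∩ Pita ∩ Pablo ∩ Sofia: 07:45-12:05.
So the common availability across everyone is 07:45-12:05.
That's a single block of 260 minutes.

260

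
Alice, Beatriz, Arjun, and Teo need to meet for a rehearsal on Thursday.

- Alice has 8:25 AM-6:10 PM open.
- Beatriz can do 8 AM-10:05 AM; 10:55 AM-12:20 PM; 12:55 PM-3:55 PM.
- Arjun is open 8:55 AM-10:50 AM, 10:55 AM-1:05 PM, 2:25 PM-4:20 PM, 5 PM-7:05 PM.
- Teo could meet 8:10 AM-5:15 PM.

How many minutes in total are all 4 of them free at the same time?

Alice ∩ Beatriz: 08:25-10:05, 10:55-12:20, 12:55-15:55.
Alice ∩ Beatriz ∩ Arjun: 08:55-10:05, 10:55-12:20, 12:55-13:05, 14:25-15:55.
Alice ∩ Beatriz ∩ Arjun ∩ Teo: 08:55-10:05, 10:55-12:20, 12:55-13:05, 14:25-15:55.
Summing the common windows: 70 + 85 + 10 + 90 = 255 minutes.

255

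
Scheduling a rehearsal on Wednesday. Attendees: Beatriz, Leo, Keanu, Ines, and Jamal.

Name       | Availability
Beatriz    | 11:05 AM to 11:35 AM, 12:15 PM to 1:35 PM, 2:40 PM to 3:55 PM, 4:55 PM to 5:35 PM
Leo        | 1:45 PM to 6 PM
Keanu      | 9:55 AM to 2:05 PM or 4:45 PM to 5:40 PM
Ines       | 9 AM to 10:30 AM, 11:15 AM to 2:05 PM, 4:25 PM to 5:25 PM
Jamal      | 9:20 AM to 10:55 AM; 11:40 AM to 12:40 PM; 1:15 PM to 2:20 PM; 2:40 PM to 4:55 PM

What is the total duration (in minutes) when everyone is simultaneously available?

0

Beatriz ∩ Leo: 14:40-15:55, 16:55-17:35.
Beatriz ∩ Leo ∩ Keanu: 16:55-17:35.
Beatriz ∩ Leo ∩ Keanu ∩ Ines: 16:55-17:25.
Beatriz ∩ Leo ∩ Keanu ∩ Ines ∩ Jamal: ∅.
There is no time when everyone is free.
There is no common window, so the total is 0 minutes.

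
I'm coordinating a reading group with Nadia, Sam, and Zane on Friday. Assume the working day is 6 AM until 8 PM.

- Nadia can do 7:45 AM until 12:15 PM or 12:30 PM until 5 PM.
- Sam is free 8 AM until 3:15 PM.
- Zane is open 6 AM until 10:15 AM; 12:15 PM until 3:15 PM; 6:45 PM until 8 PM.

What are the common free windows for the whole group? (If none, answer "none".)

Nadia ∩ Sam: 08:00-12:15, 12:30-15:15.
Nadia ∩ Sam ∩ Zane: 08:00-10:15, 12:30-15:15.

08:00-10:15, 12:30-15:15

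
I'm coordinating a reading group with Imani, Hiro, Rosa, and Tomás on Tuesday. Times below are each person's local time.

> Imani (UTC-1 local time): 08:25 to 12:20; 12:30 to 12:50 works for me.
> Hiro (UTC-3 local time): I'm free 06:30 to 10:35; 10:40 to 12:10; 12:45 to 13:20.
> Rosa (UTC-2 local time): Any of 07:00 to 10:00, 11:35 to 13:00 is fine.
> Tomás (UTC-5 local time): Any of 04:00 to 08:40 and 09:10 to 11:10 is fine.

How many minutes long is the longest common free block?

150

Imani in UTC: 09:25-13:20, 13:30-13:50 (add 1h to convert from UTC-1).
Hiro in UTC: 09:30-13:35, 13:40-15:10, 15:45-16:20 (add 3h to convert from UTC-3).
Rosa in UTC: 09:00-12:00, 13:35-15:00 (add 2h to convert from UTC-2).
Tomás in UTC: 09:00-13:40, 14:10-16:10 (add 5h to convert from UTC-5).
Imani ∩ Hiro: 09:30-13:20, 13:30-13:35, 13:40-13:50.
Imani ∩ Hiro ∩ Rosa: 09:30-12:00, 13:40-13:50.
Imani ∩ Hiro ∩ Rosa ∩ Tomás: 09:30-12:00.
Those are the intersection windows.
The longest is 09:30-12:00 at 150 minutes.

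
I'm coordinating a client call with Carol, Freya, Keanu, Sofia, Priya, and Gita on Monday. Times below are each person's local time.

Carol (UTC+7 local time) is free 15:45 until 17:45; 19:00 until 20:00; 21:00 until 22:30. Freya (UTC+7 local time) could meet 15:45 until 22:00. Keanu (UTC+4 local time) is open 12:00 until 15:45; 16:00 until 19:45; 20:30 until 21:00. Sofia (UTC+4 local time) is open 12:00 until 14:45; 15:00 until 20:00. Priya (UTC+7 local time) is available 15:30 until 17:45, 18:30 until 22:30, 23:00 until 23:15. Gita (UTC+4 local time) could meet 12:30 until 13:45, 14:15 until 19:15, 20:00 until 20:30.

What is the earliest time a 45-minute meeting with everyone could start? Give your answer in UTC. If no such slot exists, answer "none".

08:45

Carol in UTC: 08:45-10:45, 12:00-13:00, 14:00-15:30 (subtract 7h to convert from UTC+7).
Freya in UTC: 08:45-15:00 (subtract 7h to convert from UTC+7).
Keanu in UTC: 08:00-11:45, 12:00-15:45, 16:30-17:00 (subtract 4h to convert from UTC+4).
Sofia in UTC: 08:00-10:45, 11:00-16:00 (subtract 4h to convert from UTC+4).
Priya in UTC: 08:30-10:45, 11:30-15:30, 16:00-16:15 (subtract 7h to convert from UTC+7).
Gita in UTC: 08:30-09:45, 10:15-15:15, 16:00-16:30 (subtract 4h to convert from UTC+4).
Carol ∩ Freya: 08:45-10:45, 12:00-13:00, 14:00-15:00.
Carol ∩ Freya ∩ Keanu: 08:45-10:45, 12:00-13:00, 14:00-15:00.
Carol ∩ Freya ∩ Keanu ∩ Sofia: 08:45-10:45, 12:00-13:00, 14:00-15:00.
Carol ∩ Freya ∩ Keanu ∩ Sofia ∩ Priya: 08:45-10:45, 12:00-13:00, 14:00-15:00.
Carol ∩ Freya ∩ Keanu ∩ Sofia ∩ Priya ∩ Gita: 08:45-09:45, 10:15-10:45, 12:00-13:00, 14:00-15:00.
Those are the intersection windows.
The first common window of at least 45 minutes is 08:45-09:45, so the earliest start is 08:45.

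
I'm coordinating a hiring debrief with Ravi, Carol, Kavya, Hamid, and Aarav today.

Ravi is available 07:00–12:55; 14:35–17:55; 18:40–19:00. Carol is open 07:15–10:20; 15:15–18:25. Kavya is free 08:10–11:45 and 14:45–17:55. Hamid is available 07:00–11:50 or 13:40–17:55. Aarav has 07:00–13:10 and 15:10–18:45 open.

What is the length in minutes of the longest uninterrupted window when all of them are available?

Ravi ∩ Carol: 07:15-10:20, 15:15-17:55.
Ravi ∩ Carol ∩ Kavya: 08:10-10:20, 15:15-17:55.
Ravi ∩ Carol ∩ Kavya ∩ Hamid: 08:10-10:20, 15:15-17:55.
Ravi ∩ Carol ∩ Kavya ∩ Hamid ∩ Aarav: 08:10-10:20, 15:15-17:55.
The longest is 15:15-17:55 at 160 minutes.

160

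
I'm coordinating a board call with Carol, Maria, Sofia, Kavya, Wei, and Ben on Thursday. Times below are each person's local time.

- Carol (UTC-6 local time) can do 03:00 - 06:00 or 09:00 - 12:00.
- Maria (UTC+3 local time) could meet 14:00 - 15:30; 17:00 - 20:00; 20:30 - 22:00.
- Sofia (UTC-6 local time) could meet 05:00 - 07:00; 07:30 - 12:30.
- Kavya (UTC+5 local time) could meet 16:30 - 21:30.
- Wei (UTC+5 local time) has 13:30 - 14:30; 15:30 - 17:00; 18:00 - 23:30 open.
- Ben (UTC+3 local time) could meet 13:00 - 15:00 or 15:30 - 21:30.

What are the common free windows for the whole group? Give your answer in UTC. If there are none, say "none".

11:30-12:00, 15:00-16:30

Carol in UTC: 09:00-12:00, 15:00-18:00 (add 6h to convert from UTC-6).
Maria in UTC: 11:00-12:30, 14:00-17:00, 17:30-19:00 (subtract 3h to convert from UTC+3).
Sofia in UTC: 11:00-13:00, 13:30-18:30 (add 6h to convert from UTC-6).
Kavya in UTC: 11:30-16:30 (subtract 5h to convert from UTC+5).
Wei in UTC: 08:30-09:30, 10:30-12:00, 13:00-18:30 (subtract 5h to convert from UTC+5).
Ben in UTC: 10:00-12:00, 12:30-18:30 (subtract 3h to convert from UTC+3).
Carol ∩ Maria: 11:00-12:00, 15:00-17:00, 17:30-18:00.
Carol ∩ Maria ∩ Sofia: 11:00-12:00, 15:00-17:00, 17:30-18:00.
Carol ∩ Maria ∩ Sofia ∩ Kavya: 11:30-12:00, 15:00-16:30.
Carol ∩ Maria ∩ Sofia ∩ Kavya ∩ Wei: 11:30-12:00, 15:00-16:30.
Carol ∩ Maria ∩ Sofia ∩ Kavya ∩ Wei ∩ Ben: 11:30-12:00, 15:00-16:30.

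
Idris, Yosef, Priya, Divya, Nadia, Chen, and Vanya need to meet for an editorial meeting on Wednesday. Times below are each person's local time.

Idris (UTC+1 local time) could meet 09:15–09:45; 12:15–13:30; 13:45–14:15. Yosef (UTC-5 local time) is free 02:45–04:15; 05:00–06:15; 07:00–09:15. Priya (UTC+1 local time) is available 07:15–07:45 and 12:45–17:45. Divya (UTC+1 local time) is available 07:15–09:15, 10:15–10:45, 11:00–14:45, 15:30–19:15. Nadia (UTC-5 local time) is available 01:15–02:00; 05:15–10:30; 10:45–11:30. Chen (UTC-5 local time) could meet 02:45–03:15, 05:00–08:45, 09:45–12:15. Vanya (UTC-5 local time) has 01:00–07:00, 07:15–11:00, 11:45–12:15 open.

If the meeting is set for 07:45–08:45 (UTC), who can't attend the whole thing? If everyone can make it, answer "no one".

Idris in UTC: 08:15-08:45, 11:15-12:30, 12:45-13:15 (subtract 1h to convert from UTC+1).
Yosef in UTC: 07:45-09:15, 10:00-11:15, 12:00-14:15 (add 5h to convert from UTC-5).
Priya in UTC: 06:15-06:45, 11:45-16:45 (subtract 1h to convert from UTC+1).
Divya in UTC: 06:15-08:15, 09:15-09:45, 10:00-13:45, 14:30-18:15 (subtract 1h to convert from UTC+1).
Nadia in UTC: 06:15-07:00, 10:15-15:30, 15:45-16:30 (add 5h to convert from UTC-5).
Chen in UTC: 07:45-08:15, 10:00-13:45, 14:45-17:15 (add 5h to convert from UTC-5).
Vanya in UTC: 06:00-12:00, 12:15-16:00, 16:45-17:15 (add 5h to convert from UTC-5).
Idris: not fully free for 07:45-08:45. Yosef: free for 07:45-08:45. Priya: not fully free for 07:45-08:45. Divya: not fully free for 07:45-08:45. Nadia: not fully free for 07:45-08:45. Chen: not fully free for 07:45-08:45. Vanya: free for 07:45-08:45.

Chen, Divya, Idris, Nadia, Priya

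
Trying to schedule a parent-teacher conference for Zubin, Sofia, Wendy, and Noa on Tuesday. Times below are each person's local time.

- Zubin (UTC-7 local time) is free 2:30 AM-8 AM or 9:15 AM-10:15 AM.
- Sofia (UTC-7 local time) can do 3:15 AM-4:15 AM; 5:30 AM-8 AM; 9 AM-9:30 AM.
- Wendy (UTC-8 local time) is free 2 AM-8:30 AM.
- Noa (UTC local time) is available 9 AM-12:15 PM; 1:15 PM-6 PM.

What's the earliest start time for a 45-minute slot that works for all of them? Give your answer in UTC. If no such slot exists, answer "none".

Zubin in UTC: 09:30-15:00, 16:15-17:15 (add 7h to convert from UTC-7).
Sofia in UTC: 10:15-11:15, 12:30-15:00, 16:00-16:30 (add 7h to convert from UTC-7).
Wendy in UTC: 10:00-16:30 (add 8h to convert from UTC-8).
Noa in UTC: 09:00-12:15, 13:15-18:00.
Zubin ∩ Sofia: 10:15-11:15, 12:30-15:00, 16:15-16:30.
Zubin ∩ Sofia ∩ Wendy: 10:15-11:15, 12:30-15:00, 16:15-16:30.
Zubin ∩ Sofia ∩ Wendy ∩ Noa: 10:15-11:15, 13:15-15:00, 16:15-16:30.
The first common window of at least 45 minutes is 10:15-11:15, so the earliest start is 10:15.

10:15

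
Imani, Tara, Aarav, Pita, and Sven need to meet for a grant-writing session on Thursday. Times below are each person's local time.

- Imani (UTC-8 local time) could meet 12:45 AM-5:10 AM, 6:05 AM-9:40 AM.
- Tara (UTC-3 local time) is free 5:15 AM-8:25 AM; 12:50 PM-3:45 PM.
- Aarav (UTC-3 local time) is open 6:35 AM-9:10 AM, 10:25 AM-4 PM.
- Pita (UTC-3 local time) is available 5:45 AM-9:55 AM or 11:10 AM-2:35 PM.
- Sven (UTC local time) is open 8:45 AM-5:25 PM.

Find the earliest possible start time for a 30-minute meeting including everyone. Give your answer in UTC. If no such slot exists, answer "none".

09:35

Imani in UTC: 08:45-13:10, 14:05-17:40 (add 8h to convert from UTC-8).
Tara in UTC: 08:15-11:25, 15:50-18:45 (add 3h to convert from UTC-3).
Aarav in UTC: 09:35-12:10, 13:25-19:00 (add 3h to convert from UTC-3).
Pita in UTC: 08:45-12:55, 14:10-17:35 (add 3h to convert from UTC-3).
Sven in UTC: 08:45-17:25.
Imani ∩ Tara: 08:45-11:25, 15:50-17:40.
Imani ∩ Tara ∩ Aarav: 09:35-11:25, 15:50-17:40.
Imani ∩ Tara ∩ Aarav ∩ Pita: 09:35-11:25, 15:50-17:35.
Imani ∩ Tara ∩ Aarav ∩ Pita ∩ Sven: 09:35-11:25, 15:50-17:25.
The first common window of at least 30 minutes is 09:35-11:25, so the earliest start is 09:35.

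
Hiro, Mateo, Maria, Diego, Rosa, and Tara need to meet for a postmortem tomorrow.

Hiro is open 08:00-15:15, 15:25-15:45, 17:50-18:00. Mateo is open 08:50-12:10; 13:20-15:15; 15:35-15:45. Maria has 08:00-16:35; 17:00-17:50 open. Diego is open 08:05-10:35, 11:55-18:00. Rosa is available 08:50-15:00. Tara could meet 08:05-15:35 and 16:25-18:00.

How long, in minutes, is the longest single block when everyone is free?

105

Hiro ∩ Mateo: 08:50-12:10, 13:20-15:15, 15:35-15:45.
Hiro ∩ Mateo ∩ Maria: 08:50-12:10, 13:20-15:15, 15:35-15:45.
Hiro ∩ Mateo ∩ Maria ∩ Diego: 08:50-10:35, 11:55-12:10, 13:20-15:15, 15:35-15:45.
Hiro ∩ Mateo ∩ Maria ∩ Diego ∩ Rosa: 08:50-10:35, 11:55-12:10, 13:20-15:00.
Hiro ∩ Mateo ∩ Maria ∩ Diego ∩ Rosa ∩ Tara: 08:50-10:35, 11:55-12:10, 13:20-15:00.
The longest is 08:50-10:35 at 105 minutes.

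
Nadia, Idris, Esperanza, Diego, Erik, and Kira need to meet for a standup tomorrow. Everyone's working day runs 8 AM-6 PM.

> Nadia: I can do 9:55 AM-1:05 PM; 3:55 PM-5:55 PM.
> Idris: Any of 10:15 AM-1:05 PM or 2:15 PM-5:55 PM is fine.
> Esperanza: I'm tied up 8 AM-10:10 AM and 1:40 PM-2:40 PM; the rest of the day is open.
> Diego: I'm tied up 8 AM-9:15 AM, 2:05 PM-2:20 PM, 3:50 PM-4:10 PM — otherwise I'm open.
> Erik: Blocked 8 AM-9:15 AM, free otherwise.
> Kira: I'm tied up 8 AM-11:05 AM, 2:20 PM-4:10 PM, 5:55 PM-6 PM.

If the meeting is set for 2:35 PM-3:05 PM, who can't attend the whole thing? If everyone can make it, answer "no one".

Nadia free: 09:55-13:05, 15:55-17:55.
Idris free: 10:15-13:05, 14:15-17:55.
Esperanza free: 10:10-13:40, 14:40-18:00 (invert busy blocks within the working day).
Diego free: 09:15-14:05, 14:20-15:50, 16:10-18:00 (invert busy blocks within the working day).
Erik free: 09:15-18:00 (invert busy blocks within the working day).
Kira free: 11:05-14:20, 16:10-17:55 (invert busy blocks within the working day).
Nadia: not fully free for 14:35-15:05. Idris: free for 14:35-15:05. Esperanza: not fully free for 14:35-15:05. Diego: free for 14:35-15:05. Erik: free for 14:35-15:05. Kira: not fully free for 14:35-15:05.

Esperanza, Kira, Nadia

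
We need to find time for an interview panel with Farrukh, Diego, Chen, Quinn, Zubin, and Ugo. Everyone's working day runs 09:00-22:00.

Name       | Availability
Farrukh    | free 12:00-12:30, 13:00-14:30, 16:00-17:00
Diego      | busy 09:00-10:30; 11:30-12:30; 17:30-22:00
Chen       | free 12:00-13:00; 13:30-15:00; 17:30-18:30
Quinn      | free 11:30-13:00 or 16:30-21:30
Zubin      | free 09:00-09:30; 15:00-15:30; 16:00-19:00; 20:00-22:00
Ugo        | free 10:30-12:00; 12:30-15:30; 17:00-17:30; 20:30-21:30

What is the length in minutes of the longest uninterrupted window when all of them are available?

0

Farrukh free: 12:00-12:30, 13:00-14:30, 16:00-17:00.
Diego free: 10:30-11:30, 12:30-17:30 (invert busy blocks within the working day).
Chen free: 12:00-13:00, 13:30-15:00, 17:30-18:30.
Quinn free: 11:30-13:00, 16:30-21:30.
Zubin free: 09:00-09:30, 15:00-15:30, 16:00-19:00, 20:00-22:00.
Ugo free: 10:30-12:00, 12:30-15:30, 17:00-17:30, 20:30-21:30.
Farrukh ∩ Diego: 13:00-14:30, 16:00-17:00.
Farrukh ∩ Diego ∩ Chen: 13:30-14:30.
Farrukh ∩ Diego ∩ Chen ∩ Quinn: ∅.
Farrukh ∩ Diego ∩ Chen ∩ Quinn ∩ Zubin: ∅.
Farrukh ∩ Diego ∩ Chen ∩ Quinn ∩ Zubin ∩ Ugo: ∅.
There is no time when everyone is free.
No common window exists, so the longest block is 0 minutes.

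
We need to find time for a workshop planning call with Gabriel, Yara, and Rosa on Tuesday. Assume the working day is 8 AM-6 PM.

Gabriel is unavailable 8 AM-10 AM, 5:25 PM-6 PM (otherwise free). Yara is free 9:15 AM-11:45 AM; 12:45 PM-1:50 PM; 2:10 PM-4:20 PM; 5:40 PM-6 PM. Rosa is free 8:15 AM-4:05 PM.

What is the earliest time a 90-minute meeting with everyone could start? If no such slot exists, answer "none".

10:00

Gabriel free: 10:00-17:25 (invert busy blocks within the working day).
Yara free: 09:15-11:45, 12:45-13:50, 14:10-16:20, 17:40-18:00.
Rosa free: 08:15-16:05.
Gabriel ∩ Yara: 10:00-11:45, 12:45-13:50, 14:10-16:20.
Gabriel ∩ Yara ∩ Rosa: 10:00-11:45, 12:45-13:50, 14:10-16:05.
The first common window of at least 90 minutes is 10:00-11:45, so the earliest start is 10:00.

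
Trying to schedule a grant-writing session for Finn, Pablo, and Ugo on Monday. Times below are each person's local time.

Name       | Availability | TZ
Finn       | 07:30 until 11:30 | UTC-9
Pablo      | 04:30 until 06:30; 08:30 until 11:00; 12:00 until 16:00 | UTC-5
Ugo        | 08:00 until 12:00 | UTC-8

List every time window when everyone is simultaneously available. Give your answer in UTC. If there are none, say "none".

Finn in UTC: 16:30-20:30 (add 9h to convert from UTC-9).
Pablo in UTC: 09:30-11:30, 13:30-16:00, 17:00-21:00 (add 5h to convert from UTC-5).
Ugo in UTC: 16:00-20:00 (add 8h to convert from UTC-8).
Finn ∩ Pablo: 17:00-20:30.
Finn ∩ Pablo ∩ Ugo: 17:00-20:00.
So the common availability across everyone is 17:00-20:00.

17:00-20:00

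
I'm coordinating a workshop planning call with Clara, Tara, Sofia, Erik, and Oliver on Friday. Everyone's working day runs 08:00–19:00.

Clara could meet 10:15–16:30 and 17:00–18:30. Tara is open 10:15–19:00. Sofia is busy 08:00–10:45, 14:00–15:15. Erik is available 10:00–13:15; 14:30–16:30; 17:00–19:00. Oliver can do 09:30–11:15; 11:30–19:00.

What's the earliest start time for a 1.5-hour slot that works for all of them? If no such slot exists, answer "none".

Clara free: 10:15-16:30, 17:00-18:30.
Tara free: 10:15-19:00.
Sofia free: 10:45-14:00, 15:15-19:00 (invert busy blocks within the working day).
Erik free: 10:00-13:15, 14:30-16:30, 17:00-19:00.
Oliver free: 09:30-11:15, 11:30-19:00.
Clara ∩ Tara: 10:15-16:30, 17:00-18:30.
Clara ∩ Tara ∩ Sofia: 10:45-14:00, 15:15-16:30, 17:00-18:30.
Clara ∩ Tara ∩ Sofia ∩ Erik: 10:45-13:15, 15:15-16:30, 17:00-18:30.
Clara ∩ Tara ∩ Sofia ∩ Erik ∩ Oliver: 10:45-11:15, 11:30-13:15, 15:15-16:30, 17:00-18:30.
The first common window of at least 90 minutes is 11:30-13:15, so the earliest start is 11:30.

11:30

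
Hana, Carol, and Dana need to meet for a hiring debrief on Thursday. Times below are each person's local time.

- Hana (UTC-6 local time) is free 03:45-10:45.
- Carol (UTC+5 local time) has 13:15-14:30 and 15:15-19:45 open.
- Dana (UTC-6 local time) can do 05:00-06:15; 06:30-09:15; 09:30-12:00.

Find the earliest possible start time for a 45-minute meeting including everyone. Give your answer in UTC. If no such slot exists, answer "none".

11:00

Hana in UTC: 09:45-16:45 (add 6h to convert from UTC-6).
Carol in UTC: 08:15-09:30, 10:15-14:45 (subtract 5h to convert from UTC+5).
Dana in UTC: 11:00-12:15, 12:30-15:15, 15:30-18:00 (add 6h to convert from UTC-6).
Hana ∩ Carol: 10:15-14:45.
Hana ∩ Carol ∩ Dana: 11:00-12:15, 12:30-14:45.
So the common availability across everyone is 11:00-12:15, 12:30-14:45.
The first common window of at least 45 minutes is 11:00-12:15, so the earliest start is 11:00.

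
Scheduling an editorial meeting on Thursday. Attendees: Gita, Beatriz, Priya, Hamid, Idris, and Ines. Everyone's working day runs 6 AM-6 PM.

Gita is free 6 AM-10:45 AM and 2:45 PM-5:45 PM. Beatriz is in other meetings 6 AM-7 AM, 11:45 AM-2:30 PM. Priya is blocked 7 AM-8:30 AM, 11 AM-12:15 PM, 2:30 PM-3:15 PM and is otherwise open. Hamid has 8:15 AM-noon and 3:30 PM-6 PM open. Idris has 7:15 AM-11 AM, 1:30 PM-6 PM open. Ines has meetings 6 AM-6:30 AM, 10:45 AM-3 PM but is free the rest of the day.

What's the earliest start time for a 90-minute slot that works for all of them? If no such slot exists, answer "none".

08:30

Gita free: 06:00-10:45, 14:45-17:45.
Beatriz free: 07:00-11:45, 14:30-18:00 (invert busy blocks within the working day).
Priya free: 06:00-07:00, 08:30-11:00, 12:15-14:30, 15:15-18:00 (invert busy blocks within the working day).
Hamid free: 08:15-12:00, 15:30-18:00.
Idris free: 07:15-11:00, 13:30-18:00.
Ines free: 06:30-10:45, 15:00-18:00 (invert busy blocks within the working day).
Gita ∩ Beatriz: 07:00-10:45, 14:45-17:45.
Gita ∩ Beatriz ∩ Priya: 08:30-10:45, 15:15-17:45.
Gita ∩ Beatriz ∩ Priya ∩ Hamid: 08:30-10:45, 15:30-17:45.
Gita ∩ Beatriz ∩ Priya ∩ Hamid ∩ Idris: 08:30-10:45, 15:30-17:45.
Gita ∩ Beatriz ∩ Priya ∩ Hamid ∩ Idris ∩ Ines: 08:30-10:45, 15:30-17:45.
The first common window of at least 90 minutes is 08:30-10:45, so the earliest start is 08:30.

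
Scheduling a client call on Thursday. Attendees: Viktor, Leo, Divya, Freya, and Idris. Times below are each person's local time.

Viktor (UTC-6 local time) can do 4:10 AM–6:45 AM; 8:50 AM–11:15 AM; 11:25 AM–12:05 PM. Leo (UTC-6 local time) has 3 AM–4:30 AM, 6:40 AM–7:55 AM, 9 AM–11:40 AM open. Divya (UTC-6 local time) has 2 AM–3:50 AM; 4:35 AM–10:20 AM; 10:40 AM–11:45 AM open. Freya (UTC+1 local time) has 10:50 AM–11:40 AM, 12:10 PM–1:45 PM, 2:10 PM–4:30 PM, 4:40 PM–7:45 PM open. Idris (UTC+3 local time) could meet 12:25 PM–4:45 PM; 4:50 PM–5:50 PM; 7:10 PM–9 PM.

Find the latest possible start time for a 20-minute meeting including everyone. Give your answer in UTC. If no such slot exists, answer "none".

16:55

Viktor in UTC: 10:10-12:45, 14:50-17:15, 17:25-18:05 (add 6h to convert from UTC-6).
Leo in UTC: 09:00-10:30, 12:40-13:55, 15:00-17:40 (add 6h to convert from UTC-6).
Divya in UTC: 08:00-09:50, 10:35-16:20, 16:40-17:45 (add 6h to convert from UTC-6).
Freya in UTC: 09:50-10:40, 11:10-12:45, 13:10-15:30, 15:40-18:45 (subtract 1h to convert from UTC+1).
Idris in UTC: 09:25-13:45, 13:50-14:50, 16:10-18:00 (subtract 3h to convert from UTC+3).
Viktor ∩ Leo: 10:10-10:30, 12:40-12:45, 15:00-17:15, 17:25-17:40.
Viktor ∩ Leo ∩ Divya: 12:40-12:45, 15:00-16:20, 16:40-17:15, 17:25-17:40.
Viktor ∩ Leo ∩ Divya ∩ Freya: 12:40-12:45, 15:00-15:30, 15:40-16:20, 16:40-17:15, 17:25-17:40.
Viktor ∩ Leo ∩ Divya ∩ Freya ∩ Idris: 12:40-12:45, 16:10-16:20, 16:40-17:15, 17:25-17:40.
The last common window of at least 20 minutes is 16:40-17:15; a 20-minute meeting can start as late as 16:55 and still end by 17:15.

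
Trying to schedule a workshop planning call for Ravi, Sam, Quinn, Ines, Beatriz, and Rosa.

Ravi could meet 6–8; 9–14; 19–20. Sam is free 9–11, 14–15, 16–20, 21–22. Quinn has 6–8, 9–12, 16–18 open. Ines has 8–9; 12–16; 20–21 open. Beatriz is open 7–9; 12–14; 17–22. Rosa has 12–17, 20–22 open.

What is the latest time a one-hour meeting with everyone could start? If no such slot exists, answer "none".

Ravi ∩ Sam: 09:00-11:00, 19:00-20:00.
Ravi ∩ Sam ∩ Quinn: 09:00-11:00.
Ravi ∩ Sam ∩ Quinn ∩ Ines: ∅.
Ravi ∩ Sam ∩ Quinn ∩ Ines ∩ Beatriz: ∅.
Ravi ∩ Sam ∩ Quinn ∩ Ines ∩ Beatriz ∩ Rosa: ∅.
There is no time when everyone is free.
No common window is at least 60 minutes long.

none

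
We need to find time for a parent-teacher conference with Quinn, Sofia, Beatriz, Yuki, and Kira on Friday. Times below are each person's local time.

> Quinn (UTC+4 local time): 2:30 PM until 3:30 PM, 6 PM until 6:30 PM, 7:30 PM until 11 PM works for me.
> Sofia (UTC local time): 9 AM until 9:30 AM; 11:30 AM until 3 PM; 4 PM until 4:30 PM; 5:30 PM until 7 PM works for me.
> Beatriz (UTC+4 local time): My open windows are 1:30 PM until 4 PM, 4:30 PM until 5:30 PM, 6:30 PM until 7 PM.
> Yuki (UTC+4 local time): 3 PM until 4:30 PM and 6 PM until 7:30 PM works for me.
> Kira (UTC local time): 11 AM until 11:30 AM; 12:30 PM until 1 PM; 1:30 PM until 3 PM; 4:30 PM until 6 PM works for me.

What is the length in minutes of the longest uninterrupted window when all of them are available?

Quinn in UTC: 10:30-11:30, 14:00-14:30, 15:30-19:00 (subtract 4h to convert from UTC+4).
Sofia in UTC: 09:00-09:30, 11:30-15:00, 16:00-16:30, 17:30-19:00.
Beatriz in UTC: 09:30-12:00, 12:30-13:30, 14:30-15:00 (subtract 4h to convert from UTC+4).
Yuki in UTC: 11:00-12:30, 14:00-15:30 (subtract 4h to convert from UTC+4).
Kira in UTC: 11:00-11:30, 12:30-13:00, 13:30-15:00, 16:30-18:00.
Quinn ∩ Sofia: 14:00-14:30, 16:00-16:30, 17:30-19:00.
Quinn ∩ Sofia ∩ Beatriz: ∅.
Quinn ∩ Sofia ∩ Beatriz ∩ Yuki: ∅.
Quinn ∩ Sofia ∩ Beatriz ∩ Yuki ∩ Kira: ∅.
There is no time when everyone is free.
No common window exists, so the longest block is 0 minutes.

0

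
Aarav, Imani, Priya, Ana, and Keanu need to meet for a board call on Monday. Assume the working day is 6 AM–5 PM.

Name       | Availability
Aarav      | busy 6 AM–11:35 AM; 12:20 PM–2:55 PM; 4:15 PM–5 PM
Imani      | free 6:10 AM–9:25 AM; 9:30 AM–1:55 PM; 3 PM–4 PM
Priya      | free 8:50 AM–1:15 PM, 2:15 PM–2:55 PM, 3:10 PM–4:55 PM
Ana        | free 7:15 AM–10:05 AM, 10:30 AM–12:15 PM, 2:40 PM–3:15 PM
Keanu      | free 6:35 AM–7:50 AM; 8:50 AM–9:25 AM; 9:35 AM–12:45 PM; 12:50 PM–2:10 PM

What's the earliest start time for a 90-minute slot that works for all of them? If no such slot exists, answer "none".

Aarav free: 11:35-12:20, 14:55-16:15 (invert busy blocks within the working day).
Imani free: 06:10-09:25, 09:30-13:55, 15:00-16:00.
Priya free: 08:50-13:15, 14:15-14:55, 15:10-16:55.
Ana free: 07:15-10:05, 10:30-12:15, 14:40-15:15.
Keanu free: 06:35-07:50, 08:50-09:25, 09:35-12:45, 12:50-14:10.
Aarav ∩ Imani: 11:35-12:20, 15:00-16:00.
Aarav ∩ Imani ∩ Priya: 11:35-12:20, 15:10-16:00.
Aarav ∩ Imani ∩ Priya ∩ Ana: 11:35-12:15, 15:10-15:15.
Aarav ∩ Imani ∩ Priya ∩ Ana ∩ Keanu: 11:35-12:15.
No common window is at least 90 minutes long.

none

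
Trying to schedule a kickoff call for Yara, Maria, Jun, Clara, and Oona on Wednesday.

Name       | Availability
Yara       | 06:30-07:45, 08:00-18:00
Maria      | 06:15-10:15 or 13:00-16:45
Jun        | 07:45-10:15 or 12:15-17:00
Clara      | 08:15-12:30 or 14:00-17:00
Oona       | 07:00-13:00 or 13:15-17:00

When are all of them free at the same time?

08:15-10:15, 14:00-16:45

Yara ∩ Maria: 06:30-07:45, 08:00-10:15, 13:00-16:45.
Yara ∩ Maria ∩ Jun: 08:00-10:15, 13:00-16:45.
Yara ∩ Maria ∩ Jun ∩ Clara: 08:15-10:15, 14:00-16:45.
Yara ∩ Maria ∩ Jun ∩ Clara ∩ Oona: 08:15-10:15, 14:00-16:45.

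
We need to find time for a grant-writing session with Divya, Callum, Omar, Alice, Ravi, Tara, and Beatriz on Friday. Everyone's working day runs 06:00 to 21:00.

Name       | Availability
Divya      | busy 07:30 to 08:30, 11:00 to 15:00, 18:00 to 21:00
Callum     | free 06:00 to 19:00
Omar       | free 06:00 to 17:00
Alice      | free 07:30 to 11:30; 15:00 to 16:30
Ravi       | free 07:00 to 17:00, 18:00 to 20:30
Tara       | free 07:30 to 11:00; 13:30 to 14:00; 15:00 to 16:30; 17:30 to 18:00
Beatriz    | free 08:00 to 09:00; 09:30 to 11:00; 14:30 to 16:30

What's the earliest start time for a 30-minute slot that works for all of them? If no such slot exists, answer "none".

08:30

Divya free: 06:00-07:30, 08:30-11:00, 15:00-18:00 (invert busy blocks within the working day).
Callum free: 06:00-19:00.
Omar free: 06:00-17:00.
Alice free: 07:30-11:30, 15:00-16:30.
Ravi free: 07:00-17:00, 18:00-20:30.
Tara free: 07:30-11:00, 13:30-14:00, 15:00-16:30, 17:30-18:00.
Beatriz free: 08:00-09:00, 09:30-11:00, 14:30-16:30.
Divya ∩ Callum: 06:00-07:30, 08:30-11:00, 15:00-18:00.
Divya ∩ Callum ∩ Omar: 06:00-07:30, 08:30-11:00, 15:00-17:00.
Divya ∩ Callum ∩ Omar ∩ Alice: 08:30-11:00, 15:00-16:30.
Divya ∩ Callum ∩ Omar ∩ Alice ∩ Ravi: 08:30-11:00, 15:00-16:30.
Divya ∩ Callum ∩ Omar ∩ Alice ∩ Ravi ∩ Tara: 08:30-11:00, 15:00-16:30.
Divya ∩ Callum ∩ Omar ∩ Alice ∩ Ravi ∩ Tara ∩ Beatriz: 08:30-09:00, 09:30-11:00, 15:00-16:30.
The first common window of at least 30 minutes is 08:30-09:00, so the earliest start is 08:30.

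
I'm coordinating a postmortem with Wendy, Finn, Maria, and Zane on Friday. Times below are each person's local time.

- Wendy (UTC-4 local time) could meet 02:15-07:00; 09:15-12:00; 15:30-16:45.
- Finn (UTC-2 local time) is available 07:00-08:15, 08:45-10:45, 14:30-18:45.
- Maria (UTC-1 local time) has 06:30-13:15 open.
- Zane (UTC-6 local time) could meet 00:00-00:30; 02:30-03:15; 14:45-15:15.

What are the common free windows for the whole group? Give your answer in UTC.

Wendy in UTC: 06:15-11:00, 13:15-16:00, 19:30-20:45 (add 4h to convert from UTC-4).
Finn in UTC: 09:00-10:15, 10:45-12:45, 16:30-20:45 (add 2h to convert from UTC-2).
Maria in UTC: 07:30-14:15 (add 1h to convert from UTC-1).
Zane in UTC: 06:00-06:30, 08:30-09:15, 20:45-21:15 (add 6h to convert from UTC-6).
Wendy ∩ Finn: 09:00-10:15, 10:45-11:00, 19:30-20:45.
Wendy ∩ Finn ∩ Maria: 09:00-10:15, 10:45-11:00.
Wendy ∩ Finn ∩ Maria ∩ Zane: 09:00-09:15.

09:00-09:15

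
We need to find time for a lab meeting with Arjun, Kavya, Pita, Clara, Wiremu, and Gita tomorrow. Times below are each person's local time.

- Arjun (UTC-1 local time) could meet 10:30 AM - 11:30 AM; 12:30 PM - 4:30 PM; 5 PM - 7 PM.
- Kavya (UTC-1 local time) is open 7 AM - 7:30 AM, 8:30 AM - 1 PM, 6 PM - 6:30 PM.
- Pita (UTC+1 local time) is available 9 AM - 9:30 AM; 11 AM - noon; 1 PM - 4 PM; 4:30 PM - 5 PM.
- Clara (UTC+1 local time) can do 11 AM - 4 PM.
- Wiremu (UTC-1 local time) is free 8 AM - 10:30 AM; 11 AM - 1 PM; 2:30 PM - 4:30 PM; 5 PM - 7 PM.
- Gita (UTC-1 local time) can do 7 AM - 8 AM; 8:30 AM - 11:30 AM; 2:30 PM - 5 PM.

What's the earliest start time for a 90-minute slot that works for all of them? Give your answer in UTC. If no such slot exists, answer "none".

Arjun in UTC: 11:30-12:30, 13:30-17:30, 18:00-20:00 (add 1h to convert from UTC-1).
Kavya in UTC: 08:00-08:30, 09:30-14:00, 19:00-19:30 (add 1h to convert from UTC-1).
Pita in UTC: 08:00-08:30, 10:00-11:00, 12:00-15:00, 15:30-16:00 (subtract 1h to convert from UTC+1).
Clara in UTC: 10:00-15:00 (subtract 1h to convert from UTC+1).
Wiremu in UTC: 09:00-11:30, 12:00-14:00, 15:30-17:30, 18:00-20:00 (add 1h to convert from UTC-1).
Gita in UTC: 08:00-09:00, 09:30-12:30, 15:30-18:00 (add 1h to convert from UTC-1).
Arjun ∩ Kavya: 11:30-12:30, 13:30-14:00, 19:00-19:30.
Arjun ∩ Kavya ∩ Pita: 12:00-12:30, 13:30-14:00.
Arjun ∩ Kavya ∩ Pita ∩ Clara: 12:00-12:30, 13:30-14:00.
Arjun ∩ Kavya ∩ Pita ∩ Clara ∩ Wiremu: 12:00-12:30, 13:30-14:00.
Arjun ∩ Kavya ∩ Pita ∩ Clara ∩ Wiremu ∩ Gita: 12:00-12:30.
So the common availability across everyone is 12:00-12:30.
No common window is at least 90 minutes long.

none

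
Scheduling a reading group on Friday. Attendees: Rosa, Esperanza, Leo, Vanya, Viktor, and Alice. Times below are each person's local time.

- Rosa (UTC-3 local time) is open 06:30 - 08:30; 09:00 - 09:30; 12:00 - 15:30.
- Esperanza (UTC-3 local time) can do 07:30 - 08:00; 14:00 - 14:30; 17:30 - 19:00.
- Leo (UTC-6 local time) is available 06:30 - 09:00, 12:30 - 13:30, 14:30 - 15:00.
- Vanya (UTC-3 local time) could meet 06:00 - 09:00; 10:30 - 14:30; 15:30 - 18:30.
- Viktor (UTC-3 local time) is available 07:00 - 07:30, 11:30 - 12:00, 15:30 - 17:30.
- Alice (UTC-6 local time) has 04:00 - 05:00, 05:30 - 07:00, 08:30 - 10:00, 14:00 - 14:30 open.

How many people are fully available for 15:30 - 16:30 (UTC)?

Rosa in UTC: 09:30-11:30, 12:00-12:30, 15:00-18:30 (add 3h to convert from UTC-3).
Esperanza in UTC: 10:30-11:00, 17:00-17:30, 20:30-22:00 (add 3h to convert from UTC-3).
Leo in UTC: 12:30-15:00, 18:30-19:30, 20:30-21:00 (add 6h to convert from UTC-6).
Vanya in UTC: 09:00-12:00, 13:30-17:30, 18:30-21:30 (add 3h to convert from UTC-3).
Viktor in UTC: 10:00-10:30, 14:30-15:00, 18:30-20:30 (add 3h to convert from UTC-3).
Alice in UTC: 10:00-11:00, 11:30-13:00, 14:30-16:00, 20:00-20:30 (add 6h to convert from UTC-6).
Rosa and Vanya can make the full 15:30-16:30 slot — that's 2.

2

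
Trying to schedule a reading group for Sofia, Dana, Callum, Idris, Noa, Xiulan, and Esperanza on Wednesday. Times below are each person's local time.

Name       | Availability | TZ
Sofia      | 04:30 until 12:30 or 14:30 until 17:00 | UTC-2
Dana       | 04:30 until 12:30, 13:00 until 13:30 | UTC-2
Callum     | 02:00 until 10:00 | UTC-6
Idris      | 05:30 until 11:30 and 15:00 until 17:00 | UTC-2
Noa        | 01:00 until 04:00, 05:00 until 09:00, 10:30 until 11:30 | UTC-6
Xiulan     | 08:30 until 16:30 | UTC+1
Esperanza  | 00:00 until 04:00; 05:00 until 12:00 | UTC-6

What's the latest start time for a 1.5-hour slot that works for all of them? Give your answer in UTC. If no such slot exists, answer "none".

12:00

Sofia in UTC: 06:30-14:30, 16:30-19:00 (add 2h to convert from UTC-2).
Dana in UTC: 06:30-14:30, 15:00-15:30 (add 2h to convert from UTC-2).
Callum in UTC: 08:00-16:00 (add 6h to convert from UTC-6).
Idris in UTC: 07:30-13:30, 17:00-19:00 (add 2h to convert from UTC-2).
Noa in UTC: 07:00-10:00, 11:00-15:00, 16:30-17:30 (add 6h to convert from UTC-6).
Xiulan in UTC: 07:30-15:30 (subtract 1h to convert from UTC+1).
Esperanza in UTC: 06:00-10:00, 11:00-18:00 (add 6h to convert from UTC-6).
Sofia ∩ Dana: 06:30-14:30.
Sofia ∩ Dana ∩ Callum: 08:00-14:30.
Sofia ∩ Dana ∩ Callum ∩ Idris: 08:00-13:30.
Sofia ∩ Dana ∩ Callum ∩ Idris ∩ Noa: 08:00-10:00, 11:00-13:30.
Sofia ∩ Dana ∩ Callum ∩ Idris ∩ Noa ∩ Xiulan: 08:00-10:00, 11:00-13:30.
Sofia ∩ Dana ∩ Callum ∩ Idris ∩ Noa ∩ Xiulan ∩ Esperanza: 08:00-10:00, 11:00-13:30.
The last common window of at least 90 minutes is 11:00-13:30; a 90-minute meeting can start as late as 12:00 and still end by 13:30.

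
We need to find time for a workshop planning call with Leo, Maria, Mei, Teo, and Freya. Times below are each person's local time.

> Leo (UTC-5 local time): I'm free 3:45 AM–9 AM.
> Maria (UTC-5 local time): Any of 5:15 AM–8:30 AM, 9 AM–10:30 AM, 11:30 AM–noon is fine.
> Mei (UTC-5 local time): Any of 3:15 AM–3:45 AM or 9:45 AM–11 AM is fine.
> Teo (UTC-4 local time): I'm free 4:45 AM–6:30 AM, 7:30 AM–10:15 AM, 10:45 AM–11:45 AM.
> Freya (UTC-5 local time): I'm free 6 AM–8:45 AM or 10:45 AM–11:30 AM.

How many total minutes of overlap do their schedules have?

Leo in UTC: 08:45-14:00 (add 5h to convert from UTC-5).
Maria in UTC: 10:15-13:30, 14:00-15:30, 16:30-17:00 (add 5h to convert from UTC-5).
Mei in UTC: 08:15-08:45, 14:45-16:00 (add 5h to convert from UTC-5).
Teo in UTC: 08:45-10:30, 11:30-14:15, 14:45-15:45 (add 4h to convert from UTC-4).
Freya in UTC: 11:00-13:45, 15:45-16:30 (add 5h to convert from UTC-5).
Leo ∩ Maria: 10:15-13:30.
Leo ∩ Maria ∩ Mei: ∅.
Leo ∩ Maria ∩ Mei ∩ Teo: ∅.
Leo ∩ Maria ∩ Mei ∩ Teo ∩ Freya: ∅.
There is no time when everyone is free.
There is no common window, so the total is 0 minutes.

0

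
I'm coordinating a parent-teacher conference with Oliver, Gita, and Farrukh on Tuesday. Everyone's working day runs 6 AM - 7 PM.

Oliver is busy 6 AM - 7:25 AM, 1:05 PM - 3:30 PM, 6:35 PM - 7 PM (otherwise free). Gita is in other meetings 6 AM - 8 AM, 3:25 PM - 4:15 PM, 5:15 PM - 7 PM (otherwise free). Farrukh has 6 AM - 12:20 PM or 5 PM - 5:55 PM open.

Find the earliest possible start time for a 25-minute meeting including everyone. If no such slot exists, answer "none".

08:00

Oliver free: 07:25-13:05, 15:30-18:35 (invert busy blocks within the working day).
Gita free: 08:00-15:25, 16:15-17:15 (invert busy blocks within the working day).
Farrukh free: 06:00-12:20, 17:00-17:55.
Oliver ∩ Gita: 08:00-13:05, 16:15-17:15.
Oliver ∩ Gita ∩ Farrukh: 08:00-12:20, 17:00-17:15.
So the common availability across everyone is 08:00-12:20, 17:00-17:15.
The first common window of at least 25 minutes is 08:00-12:20, so the earliest start is 08:00.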